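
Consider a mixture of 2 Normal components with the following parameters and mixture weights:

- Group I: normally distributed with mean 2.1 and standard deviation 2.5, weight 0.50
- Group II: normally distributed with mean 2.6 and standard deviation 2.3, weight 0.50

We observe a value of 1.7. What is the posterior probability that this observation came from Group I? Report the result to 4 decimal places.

0.4951

The responsibility of component k is π_k f_k(x) divided by Σ_j π_j f_j(x).
Evaluate each component's likelihood at the observed value:
  L_I = (1/(2.5·√(2π)))·exp(−(1.7−2.1)²/(2·2.5²)) = 0.159577·exp(-0.01280) = 0.157547
  L_II = (1/(2.3·√(2π)))·exp(−(1.7−2.6)²/(2·2.3²)) = 0.173453·exp(-0.07656) = 0.160669
Prior × likelihood for each component:
  π_I·L_I = 0.50 × 0.157547 = 0.0787737
  π_II·L_II = 0.50 × 0.160669 = 0.0803346
Sum: 0.0787737 + 0.0803346 = 0.159108
Responsibility of Group I: 0.0787737 / 0.159108 ≈ 0.4951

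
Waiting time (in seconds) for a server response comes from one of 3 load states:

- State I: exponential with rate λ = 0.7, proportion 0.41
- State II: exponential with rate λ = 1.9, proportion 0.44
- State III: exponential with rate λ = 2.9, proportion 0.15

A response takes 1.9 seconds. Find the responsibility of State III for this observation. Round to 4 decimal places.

Posterior ∝ prior × likelihood, so P(k | x) ∝ w_k f_k(x); normalise over all components.
Evaluate each component's likelihood at the observed value:
  L_I = 0.7·e^(−0.7·1.9) = 0.7·e^(−1.3300) = 0.185134
  L_II = 1.9·e^(−1.9·1.9) = 1.9·e^(−3.6100) = 0.0513985
  L_III = 2.9·e^(−2.9·1.9) = 2.9·e^(−5.5100) = 0.0117337
Weight by the priors:
  w_I·L_I = 0.41 × 0.185134 = 0.075905
  w_II·L_II = 0.44 × 0.0513985 = 0.0226153
  w_III·L_III = 0.15 × 0.0117337 = 0.00176006
Evidence: 0.075905 + 0.0226153 + 0.00176006 = 0.10028
Responsibility of State III: 0.00176006 / 0.10028 ≈ 0.0176

0.0176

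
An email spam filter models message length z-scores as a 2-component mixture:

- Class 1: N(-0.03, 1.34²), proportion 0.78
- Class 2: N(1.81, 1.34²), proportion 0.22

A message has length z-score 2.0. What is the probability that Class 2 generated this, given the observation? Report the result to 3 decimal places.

0.468

The responsibility of component k is π_k f_k(x) divided by Σ_j π_j f_j(x).
Normal densities:
  p_1 = (1/(1.34·√(2π)))·exp(−(2.0−-0.03)²/(2·1.34²)) = 0.297718·exp(-1.14750) = 0.0945045
  p_2 = (1/(1.34·√(2π)))·exp(−(2.0−1.81)²/(2·1.34²)) = 0.297718·exp(-0.01005) = 0.29474
Multiply by the mixture weights:
  π_1·p_1 = 0.78 × 0.0945045 = 0.0737135
  π_2·p_2 = 0.22 × 0.29474 = 0.0648429
Marginal: 0.0737135 + 0.0648429 = 0.138556
P(Class 2 | x) = 0.0648429 / 0.138556 ≈ 0.468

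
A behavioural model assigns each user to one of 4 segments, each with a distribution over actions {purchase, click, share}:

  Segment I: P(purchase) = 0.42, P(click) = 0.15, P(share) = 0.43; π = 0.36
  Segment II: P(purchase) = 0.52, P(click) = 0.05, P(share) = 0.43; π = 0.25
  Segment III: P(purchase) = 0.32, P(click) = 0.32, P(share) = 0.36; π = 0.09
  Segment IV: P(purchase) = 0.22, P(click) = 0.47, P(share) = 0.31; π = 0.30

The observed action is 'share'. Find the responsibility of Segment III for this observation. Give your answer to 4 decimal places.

0.0836

By Bayes' theorem, P(k | x) = π_k f_k(x) / Σ_j π_j f_j(x).
Evaluate each component's likelihood at the observed value:
  L_I = 0.43
  L_II = 0.43
  L_III = 0.36
  L_IV = 0.31
Unnormalised posteriors:
  π_I·L_I = 0.36 × 0.43 = 0.1548
  π_II·L_II = 0.25 × 0.43 = 0.1075
  π_III·L_III = 0.09 × 0.36 = 0.0324
  π_IV·L_IV = 0.30 × 0.31 = 0.093
Denominator: 0.1548 + 0.1075 + 0.0324 + 0.093 = 0.3877
P(Segment III | x) = 0.0324 / 0.3877 ≈ 0.0836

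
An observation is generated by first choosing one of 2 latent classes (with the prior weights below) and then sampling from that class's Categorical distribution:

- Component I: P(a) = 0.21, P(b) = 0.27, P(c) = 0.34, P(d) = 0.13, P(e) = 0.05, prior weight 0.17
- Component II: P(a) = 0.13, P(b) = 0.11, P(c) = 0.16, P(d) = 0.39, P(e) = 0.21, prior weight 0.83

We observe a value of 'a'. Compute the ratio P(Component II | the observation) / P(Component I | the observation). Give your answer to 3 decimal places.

3.022

The posterior odds equal the prior odds times the likelihood ratio: (π_i/π_j)·(f_i(x)/f_j(x)).
Component likelihoods at x = 'a':
  L_I = P(a | comp) = 0.21
  L_II = P(a | comp) = 0.13
Posterior odds = (π_II·L_II) / (π_I·L_I) = (0.83·0.13) / (0.17·0.21) = 0.1079 / 0.0357 ≈ 3.022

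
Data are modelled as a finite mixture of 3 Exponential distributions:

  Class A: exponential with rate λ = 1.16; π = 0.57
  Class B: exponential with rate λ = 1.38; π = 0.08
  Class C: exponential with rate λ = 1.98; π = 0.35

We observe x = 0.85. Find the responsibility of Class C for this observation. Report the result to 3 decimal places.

0.314

Apply Bayes' rule: the posterior for each component is proportional to its prior times its likelihood at x.
Component likelihoods at x = 0.85:
  p_A = 1.16·e^(−1.16·0.85) = 1.16·e^(−0.9860) = 0.432757
  p_B = 1.38·e^(−1.38·0.85) = 1.38·e^(−1.1730) = 0.427023
  p_C = 1.98·e^(−1.98·0.85) = 1.98·e^(−1.6830) = 0.367915
Prior × likelihood for each component:
  P(Z=A)·p_A = 0.57 × 0.432757 = 0.246671
  P(Z=B)·p_B = 0.08 × 0.427023 = 0.0341619
  P(Z=C)·p_C = 0.35 × 0.367915 = 0.12877
Marginal: 0.246671 + 0.0341619 + 0.12877 = 0.409603
P(Class C | data) = 0.12877 / 0.409603 ≈ 0.314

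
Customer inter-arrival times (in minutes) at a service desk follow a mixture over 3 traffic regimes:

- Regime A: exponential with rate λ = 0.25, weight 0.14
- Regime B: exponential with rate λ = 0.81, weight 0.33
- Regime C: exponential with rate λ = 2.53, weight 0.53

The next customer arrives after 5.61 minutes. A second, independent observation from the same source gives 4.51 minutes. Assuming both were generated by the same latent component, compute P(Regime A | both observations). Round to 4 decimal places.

0.9212

Posterior ∝ prior × likelihood, so P(k | x) ∝ w_k f_k(x); normalise over all components.
Since both observations come from the same component, the likelihood for component k is f_k(x₁)·f_k(x₂).
  p_A = [0.25·e^(−0.25·5.61) = 0.25·e^(−1.4025) = 0.0614953] × [0.0809605] = 0.00497869
  p_B = [0.81·e^(−0.81·5.61) = 0.81·e^(−4.5441) = 0.00861009] × [0.0209877] = 0.000180705
  p_C = [2.53·e^(−2.53·5.61) = 2.53·e^(−14.1933) = 1.734e-06] × [2.80343e-05] = 4.86115e-11
Unnormalised posteriors:
  w_A·p_A = 0.14 × 0.00497869 = 0.000697016
  w_B·p_B = 0.33 × 0.000180705 = 5.96328e-05
  w_C·p_C = 0.53 × 4.86115e-11 = 2.57641e-11
Normaliser: 0.000697016 + 5.96328e-05 + 2.57641e-11 = 0.000756649
P(Regime A | x) = 0.000697016 / 0.000756649 ≈ 0.9212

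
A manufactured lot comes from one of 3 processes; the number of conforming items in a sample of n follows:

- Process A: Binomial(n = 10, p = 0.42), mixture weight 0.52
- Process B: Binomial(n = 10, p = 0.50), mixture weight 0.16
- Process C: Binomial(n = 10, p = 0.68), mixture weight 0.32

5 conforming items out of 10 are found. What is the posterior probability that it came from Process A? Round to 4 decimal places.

The responsibility of component k is P(Z=k) f_k(x) divided by Σ_j P(Z=j) f_j(x).
Component likelihoods at x = 5 conforming items out of 10:
  f_A = C(10,5)·0.42^5·0.58^5 = 252·0.0130691·0.0656357 = 0.216166
  f_B = C(10,5)·0.50^5·0.50^5 = 252·0.03125·0.03125 = 0.246094
  f_C = C(10,5)·0.68^5·0.32^5 = 252·0.145393·0.00335544 = 0.122941
Weight by the priors:
  P(Z=A)·f_A = 0.52 × 0.216166 = 0.112406
  P(Z=B)·f_B = 0.16 × 0.246094 = 0.039375
  P(Z=C)·f_C = 0.32 × 0.122941 = 0.039341
Sum: 0.112406 + 0.039375 + 0.039341 = 0.191122
P(Process A | data) ≈ 0.5881

0.5881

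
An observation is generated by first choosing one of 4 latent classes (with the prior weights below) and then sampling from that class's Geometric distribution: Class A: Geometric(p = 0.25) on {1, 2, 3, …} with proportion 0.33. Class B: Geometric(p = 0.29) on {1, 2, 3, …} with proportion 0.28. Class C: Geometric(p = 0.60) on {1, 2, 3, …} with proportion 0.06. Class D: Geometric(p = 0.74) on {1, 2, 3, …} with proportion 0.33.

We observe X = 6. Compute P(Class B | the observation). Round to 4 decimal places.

P(component k | x) = π_k·f_k(x) / marginal(x), where marginal(x) = Σ_j π_j·f_j(x).
Geometric probabilities:
  p_A = 0.25·(1−0.25)^5 = 0.25·0.237305 = 0.0593262
  p_B = 0.29·(1−0.29)^5 = 0.29·0.180423 = 0.0523227
  p_C = 0.60·(1−0.60)^5 = 0.60·0.01024 = 0.006144
  p_D = 0.74·(1−0.74)^5 = 0.74·0.00118814 = 0.000879222
Multiply by the mixture weights:
  π_A·p_A = 0.33 × 0.0593262 = 0.0195776
  π_B·p_B = 0.28 × 0.0523227 = 0.0146503
  π_C·p_C = 0.06 × 0.006144 = 0.00036864
  π_D·p_D = 0.33 × 0.000879222 = 0.000290143
Sum: 0.0195776 + 0.0146503 + 0.00036864 + 0.000290143 = 0.0348868
P(Class B | x) ≈ 0.4199

0.4199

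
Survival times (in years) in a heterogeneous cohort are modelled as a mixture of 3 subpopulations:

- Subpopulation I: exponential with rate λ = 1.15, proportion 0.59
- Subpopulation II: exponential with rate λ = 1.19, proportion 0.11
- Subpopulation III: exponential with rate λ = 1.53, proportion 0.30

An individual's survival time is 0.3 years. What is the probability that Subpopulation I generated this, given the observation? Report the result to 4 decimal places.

P(component k | x) = π_k·f_k(x) / marginal(x), where marginal(x) = Σ_j π_j·f_j(x).
Component likelihoods at x = 0.3 years:
  f_I = 1.15·e^(−1.15·0.3) = 1.15·e^(−0.3450) = 0.814453
  f_II = 1.19·e^(−1.19·0.3) = 1.19·e^(−0.3570) = 0.832729
  f_III = 1.53·e^(−1.53·0.3) = 1.53·e^(−0.4590) = 0.96683
Unnormalised posteriors:
  π_I·f_I = 0.59 × 0.814453 = 0.480528
  π_II·f_II = 0.11 × 0.832729 = 0.0916002
  π_III·f_III = 0.30 × 0.96683 = 0.290049
Evidence: 0.480528 + 0.0916002 + 0.290049 = 0.862177
P(Subpopulation I | x) ≈ 0.5573

0.5573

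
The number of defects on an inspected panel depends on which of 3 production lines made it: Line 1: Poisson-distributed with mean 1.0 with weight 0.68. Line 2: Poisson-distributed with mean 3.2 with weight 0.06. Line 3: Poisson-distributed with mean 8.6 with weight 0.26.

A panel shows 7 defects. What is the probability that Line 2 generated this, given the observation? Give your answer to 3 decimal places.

By Bayes' theorem, P(k | x) = w_k f_k(x) / Σ_j w_j f_j(x).
Component likelihoods at x = 7 defects:
  f_1 = e^(−1.0)·1.0^7/7! = 7.2992e-05
  f_2 = e^(−3.2)·3.2^7/7! = 0.0277893
  f_3 = e^(−8.6)·8.6^7/7! = 0.127094
Prior × likelihood for each component:
  w_1·f_1 = 0.68 × 7.2992e-05 = 4.96345e-05
  w_2·f_2 = 0.06 × 0.0277893 = 0.00166736
  w_3·f_3 = 0.26 × 0.127094 = 0.0330445
Denominator: 4.96345e-05 + 0.00166736 + 0.0330445 = 0.0347615
So the posterior for Line 2 is 0.00166736 / 0.0347615 ≈ 0.048.

0.048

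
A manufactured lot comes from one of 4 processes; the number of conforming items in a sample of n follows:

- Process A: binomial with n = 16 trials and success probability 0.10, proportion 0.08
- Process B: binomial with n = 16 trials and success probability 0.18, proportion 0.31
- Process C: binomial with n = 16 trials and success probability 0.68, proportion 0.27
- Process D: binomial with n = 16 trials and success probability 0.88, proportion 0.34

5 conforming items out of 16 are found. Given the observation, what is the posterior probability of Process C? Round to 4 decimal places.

0.0202

Posterior ∝ prior × likelihood, so P(k | x) ∝ π_k f_k(x); normalise over all components.
Component likelihoods at x = 5 conforming items out of 16:
  p_A = 0.0137072
  p_B = 0.0930245
  p_C = 0.00228811
  p_D = 1.71273e-07
Weight by the priors:
  π_A·p_A = 0.08 × 0.0137072 = 0.00109658
  π_B·p_B = 0.31 × 0.0930245 = 0.0288376
  π_C·p_C = 0.27 × 0.00228811 = 0.00061779
  π_D·p_D = 0.34 × 1.71273e-07 = 5.82329e-08
Evidence: 0.00109658 + 0.0288376 + 0.00061779 + 5.82329e-08 = 0.030552
P(Process C | the observation) ≈ 0.0202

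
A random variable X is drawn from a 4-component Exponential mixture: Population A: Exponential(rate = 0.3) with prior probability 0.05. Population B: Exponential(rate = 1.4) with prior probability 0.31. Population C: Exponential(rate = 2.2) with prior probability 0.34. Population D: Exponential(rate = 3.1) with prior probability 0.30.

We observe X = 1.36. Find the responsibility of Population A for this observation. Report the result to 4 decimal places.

0.0792

The responsibility of component k is π_k f_k(x) divided by Σ_j π_j f_j(x).
Exponential densities:
  p_A = 0.3·e^(−0.3·1.36) = 0.3·e^(−0.4080) = 0.199494
  p_B = 1.4·e^(−1.4·1.36) = 1.4·e^(−1.9040) = 0.20856
  p_C = 2.2·e^(−2.2·1.36) = 2.2·e^(−2.9920) = 0.110411
  p_D = 3.1·e^(−3.1·1.36) = 3.1·e^(−4.2160) = 0.0457484
Multiply by the mixture weights:
  π_A·p_A = 0.05 × 0.199494 = 0.00997468
  π_B·p_B = 0.31 × 0.20856 = 0.0646536
  π_C·p_C = 0.34 × 0.110411 = 0.0375398
  π_D·p_D = 0.30 × 0.0457484 = 0.0137245
Normaliser: 0.00997468 + 0.0646536 + 0.0375398 + 0.0137245 = 0.125893
P(Population A | data) = 0.00997468 / 0.125893 ≈ 0.0792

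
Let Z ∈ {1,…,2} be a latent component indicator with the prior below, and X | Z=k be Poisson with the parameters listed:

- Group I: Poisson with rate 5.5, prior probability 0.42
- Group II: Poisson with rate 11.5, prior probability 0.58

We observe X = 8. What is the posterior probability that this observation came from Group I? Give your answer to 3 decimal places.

By Bayes' theorem, P(k | x) = P(Z=k) f_k(x) / Σ_j P(Z=j) f_j(x).
Component likelihoods at x = 8:
  f_I = e^(−5.5)·5.5^8/8! = 0.0848714
  f_II = e^(−11.5)·11.5^8/8! = 0.0768556
Unnormalised posteriors:
  P(Z=I)·f_I = 0.42 × 0.0848714 = 0.035646
  P(Z=II)·f_II = 0.58 × 0.0768556 = 0.0445763
Evidence: 0.035646 + 0.0445763 = 0.0802222
Responsibility of Group I: 0.035646 / 0.0802222 ≈ 0.444

0.444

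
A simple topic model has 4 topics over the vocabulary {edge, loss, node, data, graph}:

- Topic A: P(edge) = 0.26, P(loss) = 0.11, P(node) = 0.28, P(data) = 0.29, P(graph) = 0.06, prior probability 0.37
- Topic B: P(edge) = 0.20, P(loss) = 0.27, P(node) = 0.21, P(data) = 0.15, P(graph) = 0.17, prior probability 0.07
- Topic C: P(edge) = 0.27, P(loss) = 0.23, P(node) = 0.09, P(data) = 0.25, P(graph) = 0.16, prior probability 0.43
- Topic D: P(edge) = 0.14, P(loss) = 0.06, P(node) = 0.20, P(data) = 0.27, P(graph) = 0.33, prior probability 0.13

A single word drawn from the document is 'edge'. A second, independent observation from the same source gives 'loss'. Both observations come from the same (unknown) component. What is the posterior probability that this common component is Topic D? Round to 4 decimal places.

0.0259

Posterior ∝ prior × likelihood, so P(k | x) ∝ w_k f_k(x); normalise over all components.
Since both observations come from the same component, the likelihood for component k is f_k(x₁)·f_k(x₂).
  p_A = [P(edge | comp) = 0.26] × [0.11] = 0.0286
  p_B = [P(edge | comp) = 0.20] × [0.27] = 0.054
  p_C = [P(edge | comp) = 0.27] × [0.23] = 0.0621
  p_D = [P(edge | comp) = 0.14] × [0.06] = 0.0084
Weight by the priors:
  w_A·p_A = 0.37 × 0.0286 = 0.010582
  w_B·p_B = 0.07 × 0.054 = 0.00378
  w_C·p_C = 0.43 × 0.0621 = 0.026703
  w_D·p_D = 0.13 × 0.0084 = 0.001092
Evidence: 0.010582 + 0.00378 + 0.026703 + 0.001092 = 0.042157
So the posterior for Topic D is 0.001092 / 0.042157 ≈ 0.0259.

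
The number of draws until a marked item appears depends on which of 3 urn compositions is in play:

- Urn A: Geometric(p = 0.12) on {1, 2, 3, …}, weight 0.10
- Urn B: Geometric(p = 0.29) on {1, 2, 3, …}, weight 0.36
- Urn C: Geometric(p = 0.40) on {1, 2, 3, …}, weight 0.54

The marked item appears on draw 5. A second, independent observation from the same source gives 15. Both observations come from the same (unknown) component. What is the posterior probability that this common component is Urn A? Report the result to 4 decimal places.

0.6657

Apply Bayes' rule: the posterior for each component is proportional to its prior times its likelihood at x.
Since both observations come from the same component, the likelihood for component k is f_k(x₁)·f_k(x₂).
  f_A = [0.0719634] × [0.0200419] = 0.00144228
  f_B = [0.0736939] × [0.00239892] = 0.000176785
  f_C = [0.05184] × [0.000313457] = 1.62496e-05
Multiply by the mixture weights:
  π_A·f_A = 0.10 × 0.00144228 = 0.000144228
  π_B·f_B = 0.36 × 0.000176785 = 6.36427e-05
  π_C·f_C = 0.54 × 1.62496e-05 = 8.77478e-06
Marginal: 0.000144228 + 6.36427e-05 + 8.77478e-06 = 0.000216646
P(Urn A | data) = 0.000144228 / 0.000216646 ≈ 0.6657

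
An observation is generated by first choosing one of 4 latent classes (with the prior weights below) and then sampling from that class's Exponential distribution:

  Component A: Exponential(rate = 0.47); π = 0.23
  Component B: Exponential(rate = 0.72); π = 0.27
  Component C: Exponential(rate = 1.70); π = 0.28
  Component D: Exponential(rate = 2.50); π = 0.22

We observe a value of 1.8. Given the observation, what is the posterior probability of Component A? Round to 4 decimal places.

Posterior ∝ prior × likelihood, so P(k | x) ∝ π_k f_k(x); normalise over all components.
Component likelihoods at x = 1.8:
  f_A = 0.20169
  f_B = 0.197009
  f_C = 0.0797091
  f_D = 0.0277725
Unnormalised posteriors:
  π_A·f_A = 0.23 × 0.20169 = 0.0463887
  π_B·f_B = 0.27 × 0.197009 = 0.0531925
  π_C·f_C = 0.28 × 0.0797091 = 0.0223185
  π_D·f_D = 0.22 × 0.0277725 = 0.00610995
Denominator: 0.0463887 + 0.0531925 + 0.0223185 + 0.00610995 = 0.12801
P(Component A | 1.8) ≈ 0.3624

0.3624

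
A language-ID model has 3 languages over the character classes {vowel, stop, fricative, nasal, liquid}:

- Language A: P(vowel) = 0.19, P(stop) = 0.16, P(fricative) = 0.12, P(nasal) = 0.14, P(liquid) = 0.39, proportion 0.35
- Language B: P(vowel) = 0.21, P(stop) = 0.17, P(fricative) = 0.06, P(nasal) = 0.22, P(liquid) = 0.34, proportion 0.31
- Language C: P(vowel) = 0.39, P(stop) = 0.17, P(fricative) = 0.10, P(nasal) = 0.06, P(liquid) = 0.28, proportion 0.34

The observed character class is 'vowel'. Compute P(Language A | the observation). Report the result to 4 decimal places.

0.2517

By Bayes' theorem, P(k | x) = w_k f_k(x) / Σ_j w_j f_j(x).
Evaluate each component's likelihood at the observed value:
  L_A = 0.19
  L_B = 0.21
  L_C = 0.39
Unnormalised posteriors:
  w_A·L_A = 0.35 × 0.19 = 0.0665
  w_B·L_B = 0.31 × 0.21 = 0.0651
  w_C·L_C = 0.34 × 0.39 = 0.1326
Denominator: 0.0665 + 0.0651 + 0.1326 = 0.2642
P(Language A | 'vowel') = 0.0665 / 0.2642 ≈ 0.2517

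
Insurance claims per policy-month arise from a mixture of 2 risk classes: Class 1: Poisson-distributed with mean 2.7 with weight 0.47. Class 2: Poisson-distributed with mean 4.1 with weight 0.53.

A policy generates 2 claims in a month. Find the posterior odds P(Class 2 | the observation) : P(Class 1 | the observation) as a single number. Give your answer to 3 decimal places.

Only the two components matter; the odds are (w_i f_i(x)) / (w_j f_j(x)).
Evaluate each component's likelihood at the observed value:
  L_1 = e^(−2.7)·2.7^2/2! = 0.244964
  L_2 = e^(−4.1)·4.1^2/2! = 0.139293
Odds = (0.53/0.47) × (0.139293/0.244964) = 1.12766 × 0.568628 ≈ 0.641

0.641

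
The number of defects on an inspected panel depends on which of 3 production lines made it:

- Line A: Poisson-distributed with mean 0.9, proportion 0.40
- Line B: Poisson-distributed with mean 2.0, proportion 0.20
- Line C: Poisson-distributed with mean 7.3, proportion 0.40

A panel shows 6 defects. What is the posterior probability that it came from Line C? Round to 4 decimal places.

The responsibility of component k is π_k f_k(x) divided by Σ_j π_j f_j(x).
Component likelihoods at x = 6 defects:
  p_A = e^(−0.9)·0.9^6/6! = 0.000300094
  p_B = e^(−2.0)·2.0^6/6! = 0.0120298
  p_C = e^(−7.3)·7.3^6/6! = 0.141989
Unnormalised posteriors:
  π_A·p_A = 0.40 × 0.000300094 = 0.000120038
  π_B·p_B = 0.20 × 0.0120298 = 0.00240596
  π_C·p_C = 0.40 × 0.141989 = 0.0567956
Sum: 0.000120038 + 0.00240596 + 0.0567956 = 0.0593216
Responsibility of Line C: 0.0567956 / 0.0593216 ≈ 0.9574

0.9574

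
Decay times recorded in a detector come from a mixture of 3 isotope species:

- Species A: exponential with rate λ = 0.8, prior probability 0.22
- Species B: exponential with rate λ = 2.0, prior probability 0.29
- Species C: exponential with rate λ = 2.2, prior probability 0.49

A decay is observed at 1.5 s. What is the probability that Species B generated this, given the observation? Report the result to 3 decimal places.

Apply Bayes' rule: the posterior for each component is proportional to its prior times its likelihood at x.
Evaluate each component's likelihood at the observed value:
  f_A = 0.240955
  f_B = 0.0995741
  f_C = 0.081143
Weight by the priors:
  π_A·f_A = 0.22 × 0.240955 = 0.0530102
  π_B·f_B = 0.29 × 0.0995741 = 0.0288765
  π_C·f_C = 0.49 × 0.081143 = 0.0397601
Normaliser: 0.0530102 + 0.0288765 + 0.0397601 = 0.121647
P(Species B | 1.5 s) ≈ 0.237

0.237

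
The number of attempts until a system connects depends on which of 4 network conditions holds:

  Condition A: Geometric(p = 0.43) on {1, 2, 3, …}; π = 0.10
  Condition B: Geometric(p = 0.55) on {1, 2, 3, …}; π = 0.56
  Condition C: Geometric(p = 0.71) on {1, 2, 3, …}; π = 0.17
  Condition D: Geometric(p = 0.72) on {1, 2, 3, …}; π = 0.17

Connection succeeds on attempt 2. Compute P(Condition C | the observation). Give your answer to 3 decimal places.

By Bayes' theorem, P(k | x) = P(Z=k) f_k(x) / Σ_j P(Z=j) f_j(x).
Geometric probabilities:
  p_A = 0.43·(1−0.43)^1 = 0.43·0.57 = 0.2451
  p_B = 0.55·(1−0.55)^1 = 0.55·0.45 = 0.2475
  p_C = 0.71·(1−0.71)^1 = 0.71·0.29 = 0.2059
  p_D = 0.72·(1−0.72)^1 = 0.72·0.28 = 0.2016
Unnormalised posteriors:
  P(Z=A)·p_A = 0.10 × 0.2451 = 0.02451
  P(Z=B)·p_B = 0.56 × 0.2475 = 0.1386
  P(Z=C)·p_C = 0.17 × 0.2059 = 0.035003
  P(Z=D)·p_D = 0.17 × 0.2016 = 0.034272
Normaliser: 0.02451 + 0.1386 + 0.035003 + 0.034272 = 0.232385
So the posterior for Condition C is 0.035003 / 0.232385 ≈ 0.151.

0.151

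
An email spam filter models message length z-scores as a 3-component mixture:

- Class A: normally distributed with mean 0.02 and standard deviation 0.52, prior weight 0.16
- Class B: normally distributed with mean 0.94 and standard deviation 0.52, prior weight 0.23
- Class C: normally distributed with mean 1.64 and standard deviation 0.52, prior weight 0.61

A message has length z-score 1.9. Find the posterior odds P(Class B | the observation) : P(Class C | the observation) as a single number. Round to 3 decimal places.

The posterior odds equal the prior odds times the likelihood ratio: (π_i/π_j)·(f_i(x)/f_j(x)).
Evaluate each component's likelihood at the observed value:
  L_A = (1/(0.52·√(2π)))·exp(−(1.9−0.02)²/(2·0.52²)) = 0.767197·exp(-6.53550) = 0.0011132
  L_B = (1/(0.52·√(2π)))·exp(−(1.9−0.94)²/(2·0.52²)) = 0.767197·exp(-1.70414) = 0.139575
  L_C = (1/(0.52·√(2π)))·exp(−(1.9−1.64)²/(2·0.52²)) = 0.767197·exp(-0.12500) = 0.677049
Posterior odds = (π_B·L_B) / (π_C·L_C) = (0.23·0.139575) / (0.61·0.677049) = 0.0321022 / 0.413 ≈ 0.078

0.078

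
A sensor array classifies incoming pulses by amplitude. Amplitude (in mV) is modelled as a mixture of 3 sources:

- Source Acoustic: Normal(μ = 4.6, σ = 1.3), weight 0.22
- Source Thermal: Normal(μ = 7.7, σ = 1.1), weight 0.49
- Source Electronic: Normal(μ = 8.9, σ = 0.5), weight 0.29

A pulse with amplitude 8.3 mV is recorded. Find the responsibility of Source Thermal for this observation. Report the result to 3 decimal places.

Posterior ∝ prior × likelihood, so P(k | x) ∝ P(Z=k) f_k(x); normalise over all components.
Evaluate each component's likelihood at the observed value:
  p_Acoustic = 0.00534497
  p_Thermal = 0.312544
  p_Electronic = 0.388372
Multiply by the mixture weights:
  P(Z=Acoustic)·p_Acoustic = 0.22 × 0.00534497 = 0.00117589
  P(Z=Thermal)·p_Thermal = 0.49 × 0.312544 = 0.153147
  P(Z=Electronic)·p_Electronic = 0.29 × 0.388372 = 0.112628
Evidence: 0.00117589 + 0.153147 + 0.112628 = 0.266951
P(Source Thermal | the observation) ≈ 0.574

0.574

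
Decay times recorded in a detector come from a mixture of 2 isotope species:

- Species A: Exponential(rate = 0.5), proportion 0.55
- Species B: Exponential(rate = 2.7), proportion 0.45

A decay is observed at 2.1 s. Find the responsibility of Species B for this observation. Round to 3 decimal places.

0.042

Posterior ∝ prior × likelihood, so P(k | x) ∝ π_k f_k(x); normalise over all components.
Evaluate each component's likelihood at the observed value:
  f_A = 0.174969
  f_B = 0.00930924
Prior × likelihood for each component:
  π_A·f_A = 0.55 × 0.174969 = 0.0962329
  π_B·f_B = 0.45 × 0.00930924 = 0.00418916
Sum: 0.0962329 + 0.00418916 = 0.100422
Responsibility of Species B: 0.00418916 / 0.100422 ≈ 0.042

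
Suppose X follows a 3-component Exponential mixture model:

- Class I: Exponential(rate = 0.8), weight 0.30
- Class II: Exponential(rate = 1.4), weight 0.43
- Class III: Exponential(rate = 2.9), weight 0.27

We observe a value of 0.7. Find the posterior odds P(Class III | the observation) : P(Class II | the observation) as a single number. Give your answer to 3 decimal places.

0.455

Posterior odds = (π_i f_i(x)) / (π_j f_j(x)); the normalising sum cancels.
Evaluate each component's likelihood at the observed value:
  L_I = 0.456967
  L_II = 0.525436
  L_III = 0.380873
0.102836 / 0.225937 ≈ 0.455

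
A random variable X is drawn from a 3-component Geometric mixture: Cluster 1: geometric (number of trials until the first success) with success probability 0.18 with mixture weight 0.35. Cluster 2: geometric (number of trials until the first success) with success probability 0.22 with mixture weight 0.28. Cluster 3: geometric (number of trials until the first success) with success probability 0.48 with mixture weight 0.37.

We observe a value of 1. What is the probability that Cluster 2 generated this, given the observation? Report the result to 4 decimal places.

P(component k | x) = π_k·f_k(x) / marginal(x), where marginal(x) = Σ_j π_j·f_j(x).
Geometric probabilities:
  L_1 = 0.18
  L_2 = 0.22
  L_3 = 0.48
Prior × likelihood for each component:
  π_1·L_1 = 0.35 × 0.18 = 0.063
  π_2·L_2 = 0.28 × 0.22 = 0.0616
  π_3·L_3 = 0.37 × 0.48 = 0.1776
Sum: 0.063 + 0.0616 + 0.1776 = 0.3022
So the posterior for Cluster 2 is 0.0616 / 0.3022 ≈ 0.2038.

0.2038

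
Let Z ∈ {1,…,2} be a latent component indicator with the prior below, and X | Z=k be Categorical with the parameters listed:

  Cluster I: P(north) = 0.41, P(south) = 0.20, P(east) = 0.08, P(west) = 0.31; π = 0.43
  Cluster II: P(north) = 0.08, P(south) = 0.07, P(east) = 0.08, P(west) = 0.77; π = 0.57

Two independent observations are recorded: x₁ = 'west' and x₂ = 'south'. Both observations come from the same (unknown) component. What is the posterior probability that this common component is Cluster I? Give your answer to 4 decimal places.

0.4646

The responsibility of component k is π_k f_k(x) divided by Σ_j π_j f_j(x).
Since both observations come from the same component, the likelihood for component k is f_k(x₁)·f_k(x₂).
  f_I = [P(west | comp) = 0.31] × [0.2] = 0.062
  f_II = [P(west | comp) = 0.77] × [0.07] = 0.0539
Unnormalised posteriors:
  π_I·f_I = 0.43 × 0.062 = 0.02666
  π_II·f_II = 0.57 × 0.0539 = 0.030723
Denominator: 0.02666 + 0.030723 = 0.057383
So the posterior for Cluster I is 0.02666 / 0.057383 ≈ 0.4646.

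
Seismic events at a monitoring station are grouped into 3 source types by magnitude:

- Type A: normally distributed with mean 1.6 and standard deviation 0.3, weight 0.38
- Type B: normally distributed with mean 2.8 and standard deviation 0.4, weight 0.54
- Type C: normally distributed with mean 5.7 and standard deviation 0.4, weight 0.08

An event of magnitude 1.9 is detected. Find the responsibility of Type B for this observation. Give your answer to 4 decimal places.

0.1227

The responsibility of component k is w_k f_k(x) divided by Σ_j w_j f_j(x).
Normal densities:
  f_A = 0.806569
  f_B = 0.0793491
  f_C = 2.51948e-20
Weight by the priors:
  w_A·f_A = 0.38 × 0.806569 = 0.306496
  w_B·f_B = 0.54 × 0.0793491 = 0.0428485
  w_C·f_C = 0.08 × 2.51948e-20 = 2.01559e-21
Marginal: 0.306496 + 0.0428485 + 2.01559e-21 = 0.349345
P(Type B | x) = 0.0428485 / 0.349345 ≈ 0.1227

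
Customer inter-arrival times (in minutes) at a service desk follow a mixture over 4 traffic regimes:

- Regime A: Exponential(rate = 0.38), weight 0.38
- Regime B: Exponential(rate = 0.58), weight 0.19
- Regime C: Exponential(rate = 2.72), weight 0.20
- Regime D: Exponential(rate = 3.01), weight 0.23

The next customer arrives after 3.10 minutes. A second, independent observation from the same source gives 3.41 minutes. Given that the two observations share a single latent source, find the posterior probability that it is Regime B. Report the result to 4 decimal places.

P(component k | x) = P(Z=k)·f_k(x) / marginal(x), where marginal(x) = Σ_j P(Z=j)·f_j(x).
Since both observations come from the same component, the likelihood for component k is f_k(x₁)·f_k(x₂).
  f_A = [0.38·e^(−0.38·3.10) = 0.38·e^(−1.1780) = 0.117] × [0.103998] = 0.0121677
  f_B = [0.58·e^(−0.58·3.10) = 0.58·e^(−1.7980) = 0.0960653] × [0.0802565] = 0.00770987
  f_C = [2.72·e^(−2.72·3.10) = 2.72·e^(−8.4320) = 0.000592377] × [0.000254918] = 1.51008e-07
  f_D = [3.01·e^(−3.01·3.10) = 3.01·e^(−9.3310) = 0.000266787] × [0.000104936] = 2.79956e-08
Multiply by the mixture weights:
  P(Z=A)·f_A = 0.38 × 0.0121677 = 0.00462374
  P(Z=B)·f_B = 0.19 × 0.00770987 = 0.00146487
  P(Z=C)·f_C = 0.20 × 1.51008e-07 = 3.02015e-08
  P(Z=D)·f_D = 0.23 × 2.79956e-08 = 6.43898e-09
Sum: 0.00462374 + 0.00146487 + 3.02015e-08 + 6.43898e-09 = 0.00608865
Responsibility of Regime B: 0.00146487 / 0.00608865 ≈ 0.2406

0.2406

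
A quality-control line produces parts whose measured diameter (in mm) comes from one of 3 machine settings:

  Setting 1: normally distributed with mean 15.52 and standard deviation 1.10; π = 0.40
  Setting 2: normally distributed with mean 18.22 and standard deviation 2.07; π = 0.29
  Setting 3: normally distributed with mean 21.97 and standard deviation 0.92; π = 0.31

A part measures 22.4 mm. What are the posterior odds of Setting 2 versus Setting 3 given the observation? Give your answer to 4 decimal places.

Since P(k|x) ∝ π_k f_k(x), the posterior odds are π_i f_i(x) / (π_j f_j(x)).
Component likelihoods at x = 22.4 mm:
  p_1 = (1/(1.10·√(2π)))·exp(−(22.4−15.52)²/(2·1.10²)) = 0.362675·exp(-19.55967) = 1.16108e-09
  p_2 = (1/(2.07·√(2π)))·exp(−(22.4−18.22)²/(2·2.07²)) = 0.192726·exp(-2.03883) = 0.0250891
  p_3 = (1/(0.92·√(2π)))·exp(−(22.4−21.97)²/(2·0.92²)) = 0.433633·exp(-0.10923) = 0.388763
Odds = (0.29/0.31) × (0.0250891/0.388763) = 0.935484 × 0.0645357 ≈ 0.0604

0.0604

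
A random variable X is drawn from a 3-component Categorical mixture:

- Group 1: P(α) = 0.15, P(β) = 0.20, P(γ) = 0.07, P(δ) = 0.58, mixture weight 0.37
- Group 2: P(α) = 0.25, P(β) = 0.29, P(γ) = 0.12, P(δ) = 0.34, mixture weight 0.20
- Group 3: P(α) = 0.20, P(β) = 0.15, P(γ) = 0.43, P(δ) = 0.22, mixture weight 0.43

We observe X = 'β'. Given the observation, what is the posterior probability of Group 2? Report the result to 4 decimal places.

0.2952

Apply Bayes' rule: the posterior for each component is proportional to its prior times its likelihood at x.
Component likelihoods at x = 'β':
  L_1 = P(β | comp) = 0.20
  L_2 = P(β | comp) = 0.29
  L_3 = P(β | comp) = 0.15
Multiply by the mixture weights:
  π_1·L_1 = 0.37 × 0.2 = 0.074
  π_2·L_2 = 0.20 × 0.29 = 0.058
  π_3·L_3 = 0.43 × 0.15 = 0.0645
Marginal: 0.074 + 0.058 + 0.0645 = 0.1965
P(Group 2 | the observation) = 0.058 / 0.1965 ≈ 0.2952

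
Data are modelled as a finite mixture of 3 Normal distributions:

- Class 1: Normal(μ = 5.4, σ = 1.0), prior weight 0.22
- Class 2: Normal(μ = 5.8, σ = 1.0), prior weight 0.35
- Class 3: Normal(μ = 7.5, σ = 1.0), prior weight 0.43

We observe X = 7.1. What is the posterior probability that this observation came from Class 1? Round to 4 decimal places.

0.0866

P(component k | x) = P(Z=k)·f_k(x) / marginal(x), where marginal(x) = Σ_j P(Z=j)·f_j(x).
Component likelihoods at x = 7.1:
  p_1 = 0.0940491
  p_2 = 0.171369
  p_3 = 0.36827
Weight by the priors:
  P(Z=1)·p_1 = 0.22 × 0.0940491 = 0.0206908
  P(Z=2)·p_2 = 0.35 × 0.171369 = 0.059979
  P(Z=3)·p_3 = 0.43 × 0.36827 = 0.158356
Denominator: 0.0206908 + 0.059979 + 0.158356 = 0.239026
P(Class 1 | 7.1) ≈ 0.0866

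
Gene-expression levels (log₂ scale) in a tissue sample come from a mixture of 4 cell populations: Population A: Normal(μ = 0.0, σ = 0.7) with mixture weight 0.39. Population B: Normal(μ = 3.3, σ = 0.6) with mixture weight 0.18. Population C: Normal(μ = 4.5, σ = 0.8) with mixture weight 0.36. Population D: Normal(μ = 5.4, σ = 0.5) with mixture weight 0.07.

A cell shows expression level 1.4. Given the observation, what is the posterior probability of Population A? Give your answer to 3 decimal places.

Posterior ∝ prior × likelihood, so P(k | x) ∝ P(Z=k) f_k(x); normalise over all components.
Component likelihoods at x = 1.4:
  L_A = (1/(0.7·√(2π)))·exp(−(1.4−0.0)²/(2·0.7²)) = 0.569918·exp(-2.00000) = 0.07713
  L_B = (1/(0.6·√(2π)))·exp(−(1.4−3.3)²/(2·0.6²)) = 0.664904·exp(-5.01389) = 0.00441829
  L_C = (1/(0.8·√(2π)))·exp(−(1.4−4.5)²/(2·0.8²)) = 0.498678·exp(-7.50781) = 0.000273665
  L_D = (1/(0.5·√(2π)))·exp(−(1.4−5.4)²/(2·0.5²)) = 0.797885·exp(-32.00000) = 1.01045e-14
Prior × likelihood for each component:
  P(Z=A)·L_A = 0.39 × 0.07713 = 0.0300807
  P(Z=B)·L_B = 0.18 × 0.00441829 = 0.000795293
  P(Z=C)·L_C = 0.36 × 0.000273665 = 9.85192e-05
  P(Z=D)·L_D = 0.07 × 1.01045e-14 = 7.07318e-16
Denominator: 0.0300807 + 0.000795293 + 9.85192e-05 + 7.07318e-16 = 0.0309745
P(Population A | 1.4) = 0.0300807 / 0.0309745 ≈ 0.971

0.971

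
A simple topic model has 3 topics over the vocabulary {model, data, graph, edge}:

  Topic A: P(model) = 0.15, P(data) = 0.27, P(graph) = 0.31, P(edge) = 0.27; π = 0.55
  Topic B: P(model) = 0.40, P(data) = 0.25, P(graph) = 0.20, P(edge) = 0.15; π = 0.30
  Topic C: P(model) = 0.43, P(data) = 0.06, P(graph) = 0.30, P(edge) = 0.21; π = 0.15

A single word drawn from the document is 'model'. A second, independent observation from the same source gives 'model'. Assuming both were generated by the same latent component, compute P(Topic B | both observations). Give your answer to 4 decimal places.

0.5448

The responsibility of component k is π_k f_k(x) divided by Σ_j π_j f_j(x).
Since both observations come from the same component, the likelihood for component k is f_k(x₁)·f_k(x₂).
  f_A = [0.15] × [0.15] = 0.0225
  f_B = [0.4] × [0.4] = 0.16
  f_C = [0.43] × [0.43] = 0.1849
Unnormalised posteriors:
  π_A·f_A = 0.55 × 0.0225 = 0.012375
  π_B·f_B = 0.30 × 0.16 = 0.048
  π_C·f_C = 0.15 × 0.1849 = 0.027735
Normaliser: 0.012375 + 0.048 + 0.027735 = 0.08811
Responsibility of Topic B: 0.048 / 0.08811 ≈ 0.5448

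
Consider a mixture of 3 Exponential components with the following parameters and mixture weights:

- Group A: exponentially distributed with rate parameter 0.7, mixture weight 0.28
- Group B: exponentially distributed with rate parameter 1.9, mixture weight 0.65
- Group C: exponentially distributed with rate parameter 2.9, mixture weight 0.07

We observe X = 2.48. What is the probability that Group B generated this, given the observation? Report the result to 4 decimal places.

The responsibility of component k is π_k f_k(x) divided by Σ_j π_j f_j(x).
Evaluate each component's likelihood at the observed value:
  L_A = 0.7·e^(−0.7·2.48) = 0.7·e^(−1.7360) = 0.123357
  L_B = 1.9·e^(−1.9·2.48) = 1.9·e^(−4.7120) = 0.0170749
  L_C = 2.9·e^(−2.9·2.48) = 2.9·e^(−7.1920) = 0.00218249
Unnormalised posteriors:
  π_A·L_A = 0.28 × 0.123357 = 0.0345399
  π_B·L_B = 0.65 × 0.0170749 = 0.0110987
  π_C·L_C = 0.07 × 0.00218249 = 0.000152774
Evidence: 0.0345399 + 0.0110987 + 0.000152774 = 0.0457913
P(Group B | 2.48) ≈ 0.2424

0.2424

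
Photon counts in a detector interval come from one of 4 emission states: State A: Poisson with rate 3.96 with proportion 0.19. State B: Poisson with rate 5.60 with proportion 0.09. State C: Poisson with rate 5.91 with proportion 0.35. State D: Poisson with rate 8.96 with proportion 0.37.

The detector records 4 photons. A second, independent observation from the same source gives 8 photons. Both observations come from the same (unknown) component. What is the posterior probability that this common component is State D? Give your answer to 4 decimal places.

Apply Bayes' rule: the posterior for each component is proportional to its prior times its likelihood at x.
Since both observations come from the same component, the likelihood for component k is f_k(x₁)·f_k(x₂).
  f_A = [0.195327] × [0.0285914] = 0.00558468
  f_B = [0.151528] × [0.0887022] = 0.0134408
  f_C = [0.137866] × [0.100115] = 0.0138025
  f_D = [0.0344939] × [0.132332] = 0.00456465
Multiply by the mixture weights:
  π_A·f_A = 0.19 × 0.00558468 = 0.00106109
  π_B·f_B = 0.09 × 0.0134408 = 0.00120968
  π_C·f_C = 0.35 × 0.0138025 = 0.00483087
  π_D·f_D = 0.37 × 0.00456465 = 0.00168892
Normaliser: 0.00106109 + 0.00120968 + 0.00483087 + 0.00168892 = 0.00879055
P(State D | x₁, x₂) = 0.00168892 / 0.00879055 ≈ 0.1921

0.1921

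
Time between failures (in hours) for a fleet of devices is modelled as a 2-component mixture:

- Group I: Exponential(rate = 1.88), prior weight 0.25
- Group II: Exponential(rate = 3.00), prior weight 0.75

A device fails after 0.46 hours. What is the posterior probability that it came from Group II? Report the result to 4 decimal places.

0.7409

By Bayes' theorem, P(k | x) = π_k f_k(x) / Σ_j π_j f_j(x).
Component likelihoods at x = 0.46 hours:
  f_I = 1.88·e^(−1.88·0.46) = 1.88·e^(−0.8648) = 0.791735
  f_II = 3.00·e^(−3.00·0.46) = 3.00·e^(−1.3800) = 0.754736
Unnormalised posteriors:
  π_I·f_I = 0.25 × 0.791735 = 0.197934
  π_II·f_II = 0.75 × 0.754736 = 0.566052
Sum: 0.197934 + 0.566052 = 0.763986
P(Group II | data) ≈ 0.7409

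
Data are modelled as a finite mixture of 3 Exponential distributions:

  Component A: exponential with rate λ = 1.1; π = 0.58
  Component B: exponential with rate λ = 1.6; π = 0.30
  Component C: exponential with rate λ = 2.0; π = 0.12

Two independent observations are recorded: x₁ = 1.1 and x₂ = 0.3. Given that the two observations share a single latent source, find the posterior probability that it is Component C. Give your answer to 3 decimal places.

0.112

Posterior ∝ prior × likelihood, so P(k | x) ∝ π_k f_k(x); normalise over all components.
Since both observations come from the same component, the likelihood for component k is f_k(x₁)·f_k(x₂).
  L_A = [0.328017] × [0.790816] = 0.259401
  L_B = [0.275272] × [0.990053] = 0.272534
  L_C = [0.221606] × [1.09762] = 0.24324
Weight by the priors:
  π_A·L_A = 0.58 × 0.259401 = 0.150453
  π_B·L_B = 0.30 × 0.272534 = 0.0817601
  π_C·L_C = 0.12 × 0.24324 = 0.0291888
Marginal: 0.150453 + 0.0817601 + 0.0291888 = 0.261402
Responsibility of Component C: 0.0291888 / 0.261402 ≈ 0.112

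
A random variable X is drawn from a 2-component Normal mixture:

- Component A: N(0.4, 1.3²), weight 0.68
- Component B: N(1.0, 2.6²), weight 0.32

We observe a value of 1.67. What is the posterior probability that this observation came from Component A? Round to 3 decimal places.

0.732

Apply Bayes' rule: the posterior for each component is proportional to its prior times its likelihood at x.
Normal densities:
  f_A = (1/(1.3·√(2π)))·exp(−(1.67−0.4)²/(2·1.3²)) = 0.306879·exp(-0.47719) = 0.190426
  f_B = (1/(2.6·√(2π)))·exp(−(1.67−1.0)²/(2·2.6²)) = 0.153439·exp(-0.03320) = 0.148428
Prior × likelihood for each component:
  π_A·f_A = 0.68 × 0.190426 = 0.12949
  π_B·f_B = 0.32 × 0.148428 = 0.0474971
Marginal: 0.12949 + 0.0474971 = 0.176987
So the posterior for Component A is 0.12949 / 0.176987 ≈ 0.732.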